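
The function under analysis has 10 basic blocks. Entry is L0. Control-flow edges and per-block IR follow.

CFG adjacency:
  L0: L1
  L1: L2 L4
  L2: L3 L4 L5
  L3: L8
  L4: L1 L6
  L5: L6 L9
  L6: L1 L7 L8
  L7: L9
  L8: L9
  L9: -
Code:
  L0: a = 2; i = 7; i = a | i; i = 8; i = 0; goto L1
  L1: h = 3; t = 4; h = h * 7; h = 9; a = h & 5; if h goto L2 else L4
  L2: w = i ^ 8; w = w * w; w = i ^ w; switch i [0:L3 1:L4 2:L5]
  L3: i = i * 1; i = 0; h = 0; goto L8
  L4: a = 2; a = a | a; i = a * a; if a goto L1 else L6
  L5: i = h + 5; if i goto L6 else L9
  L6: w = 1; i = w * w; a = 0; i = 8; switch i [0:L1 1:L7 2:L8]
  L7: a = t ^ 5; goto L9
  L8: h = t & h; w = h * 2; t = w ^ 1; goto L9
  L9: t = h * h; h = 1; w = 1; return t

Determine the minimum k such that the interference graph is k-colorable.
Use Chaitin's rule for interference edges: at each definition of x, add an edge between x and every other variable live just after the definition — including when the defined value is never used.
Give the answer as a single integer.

def/use:
  L0 def {a,i} use ∅
  L1 def {a,h,t} use ∅
  L2 def {w} use {i}
  L3 def {h,i} use {i}
  L4 def {a,i} use ∅
  L5 def {i} use {h}
  L6 def {a,i,w} use ∅
  L7 def {a} use {t}
  L8 def {h,t,w} use {h,t}
  L9 def {h,t,w} use {h}

Live sets:
  L0 li=∅ lo={i}
  L1 li={i} lo={h,i,t}
  L2 li={h,i,t} lo={h,i,t}
  L3 li={i,t} lo={h,t}
  L4 li={h,t} lo={h,i,t}
  L5 li={h,t} lo={h,t}
  L6 li={h,t} lo={h,i,t}
  L7 li={h,t} lo={h}
  L8 li={h,t} lo={h}
  L9 li={h} lo=∅

Conflict graph:
  a↔{h,i,t}
  h↔{a,i,t,w}
  i↔{a,h,t,w}
  t↔{a,h,i,w}
  w↔{h,i,t}

Chromatic number:
  lower bound: {a,h,i,t} mutually conflict ⇒ χ ≥ 4
  assign a→R3 h→R0 i→R1 t→R2 w→R3 — no edge inside a register ⇒ χ ≤ 4
  χ = 4

Answer: 4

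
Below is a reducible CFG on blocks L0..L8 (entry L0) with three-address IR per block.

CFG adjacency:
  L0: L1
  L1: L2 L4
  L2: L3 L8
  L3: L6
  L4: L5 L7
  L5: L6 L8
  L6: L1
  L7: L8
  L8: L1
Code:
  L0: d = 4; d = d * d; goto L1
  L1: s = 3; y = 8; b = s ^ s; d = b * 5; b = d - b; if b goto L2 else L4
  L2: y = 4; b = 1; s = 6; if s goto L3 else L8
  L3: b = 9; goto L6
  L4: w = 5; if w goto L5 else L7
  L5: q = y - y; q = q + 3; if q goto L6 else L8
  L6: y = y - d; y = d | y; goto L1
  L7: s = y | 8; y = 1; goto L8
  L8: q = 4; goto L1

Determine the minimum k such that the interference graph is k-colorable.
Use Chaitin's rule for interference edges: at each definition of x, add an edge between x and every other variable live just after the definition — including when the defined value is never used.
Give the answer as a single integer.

Per-block:
  L0 def {d} use ∅
  L1 def {b,d,s,y} use ∅
  L2 def {b,s,y} use ∅
  L3 def {b} use ∅
  L4 def {w} use ∅
  L5 def {q} use {y}
  L6 def {y} use {d,y}
  L7 def {s,y} use {y}
  L8 def {q} use ∅

Backward fixpoint:
  L0 li=∅ lo=∅
  L1 li=∅ lo={d,y}
  L2 li={d} lo={d,y}
  L3 li={d,y} lo={d,y}
  L4 li={d,y} lo={d,y}
  L5 li={d,y} lo={d,y}
  L6 li={d,y} lo=∅
  L7 li={y} lo=∅
  L8 li=∅ lo=∅

Conflict graph:
  b: {d,y}
  d: {b,q,s,w,y}
  q: {d,y}
  s: {d,y}
  w: {d,y}
  y: {b,d,q,s,w}

Chromatic number:
  lower bound: {b,d,y} mutually conflict ⇒ χ ≥ 3
  3-colouring: R0={d}  R1={y}  R2={b,q,s,w}
  χ = 3

Answer: 3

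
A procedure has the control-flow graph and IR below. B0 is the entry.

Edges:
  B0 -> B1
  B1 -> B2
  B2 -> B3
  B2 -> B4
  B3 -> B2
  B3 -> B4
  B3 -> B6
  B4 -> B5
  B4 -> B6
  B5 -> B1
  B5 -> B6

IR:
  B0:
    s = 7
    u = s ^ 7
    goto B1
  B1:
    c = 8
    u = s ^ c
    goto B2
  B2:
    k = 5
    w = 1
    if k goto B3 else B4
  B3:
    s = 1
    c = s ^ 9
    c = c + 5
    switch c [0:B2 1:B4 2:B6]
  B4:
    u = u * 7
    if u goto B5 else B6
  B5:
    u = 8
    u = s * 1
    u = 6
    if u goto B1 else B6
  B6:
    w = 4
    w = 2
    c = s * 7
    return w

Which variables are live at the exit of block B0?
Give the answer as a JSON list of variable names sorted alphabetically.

Answer: ["s"]

Derivation:
def/use:
  B0: def={s,u} ue=∅
  B1: def={c,u} ue={s}
  B2: def={k,w} ue=∅
  B3: def={c,s} ue=∅
  B4: def={u} ue={u}
  B5: def={u} ue={s}
  B6: def={c,w} ue={s}

Live sets:
  live B0: ∅→{s}
  live B1: {s}→{s,u}
  live B2: {s,u}→{s,u}
  live B3: {u}→{s,u}
  live B4: {s,u}→{s}
  live B5: {s}→{s}
  live B6: {s}→∅

live-out(B0) = ["s"]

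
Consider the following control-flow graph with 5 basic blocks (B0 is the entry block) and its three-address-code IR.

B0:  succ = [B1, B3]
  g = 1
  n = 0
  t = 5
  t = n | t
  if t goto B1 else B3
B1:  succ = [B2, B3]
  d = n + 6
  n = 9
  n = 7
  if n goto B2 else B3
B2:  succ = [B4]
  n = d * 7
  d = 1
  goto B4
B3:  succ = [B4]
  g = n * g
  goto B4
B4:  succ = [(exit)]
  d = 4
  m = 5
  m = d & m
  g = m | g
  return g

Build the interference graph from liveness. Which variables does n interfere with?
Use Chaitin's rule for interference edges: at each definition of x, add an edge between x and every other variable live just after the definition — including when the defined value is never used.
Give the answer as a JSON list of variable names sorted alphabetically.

Answer: ["d", "g", "t"]

Derivation:
Block summaries:
  B0: def={g,n,t} ue=∅
  B1: def={d,n} ue={n}
  B2: def={d,n} ue={d}
  B3: def={g} ue={g,n}
  B4: def={d,g,m} ue={g}

Live sets:
  live B0: ∅→{g,n}
  live B1: {g,n}→{d,g,n}
  live B2: {d,g}→{g}
  live B3: {g,n}→{g}
  live B4: {g}→∅

Conflict graph:
  d — {g,m,n}
  g — {d,m,n,t}
  m — {d,g}
  n — {d,g,t}
  t — {g,n}

N(n) = ["d", "g", "t"]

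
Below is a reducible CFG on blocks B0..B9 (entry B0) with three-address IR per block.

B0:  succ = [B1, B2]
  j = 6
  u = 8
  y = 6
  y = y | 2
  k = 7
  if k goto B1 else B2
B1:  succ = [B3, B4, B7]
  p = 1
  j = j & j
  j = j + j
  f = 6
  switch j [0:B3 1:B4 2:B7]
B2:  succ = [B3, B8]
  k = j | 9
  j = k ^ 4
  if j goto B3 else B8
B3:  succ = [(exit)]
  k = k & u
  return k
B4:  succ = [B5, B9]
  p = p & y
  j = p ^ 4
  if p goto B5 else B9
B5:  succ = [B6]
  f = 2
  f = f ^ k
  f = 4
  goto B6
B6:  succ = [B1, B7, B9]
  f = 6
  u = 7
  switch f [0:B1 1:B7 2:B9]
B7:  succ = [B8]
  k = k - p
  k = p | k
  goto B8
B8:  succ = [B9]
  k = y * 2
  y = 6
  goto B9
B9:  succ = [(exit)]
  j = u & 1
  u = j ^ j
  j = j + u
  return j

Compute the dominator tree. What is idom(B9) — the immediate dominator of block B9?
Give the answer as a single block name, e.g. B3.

idom tree: B1←B0 B2←B0 B3←B0 B4←B1 B5←B4 B6←B5 B7←B1 B8←B0 B9←B0
Dom∩ at merges:
  B1: preds {B0,B6}: {B0} ∩ {B0,B1,B4,B5,B6} = {B0}; idom=B0
  B3: preds {B1,B2}: {B0,B1} ∩ {B0,B2} = {B0}; idom=B0
  B7: preds {B1,B6}: {B0,B1} ∩ {B0,B1,B4,B5,B6} = {B0,B1}; idom=B1
  B8: preds {B2,B7}: {B0,B2} ∩ {B0,B1,B7} = {B0}; idom=B0
  B9: preds {B4,B6,B8}: {B0,B1,B4} ∩ {B0,B1,B4,B5,B6} ∩ {B0,B8} = {B0}; idom=B0

idom(B9) = B0

Answer: B0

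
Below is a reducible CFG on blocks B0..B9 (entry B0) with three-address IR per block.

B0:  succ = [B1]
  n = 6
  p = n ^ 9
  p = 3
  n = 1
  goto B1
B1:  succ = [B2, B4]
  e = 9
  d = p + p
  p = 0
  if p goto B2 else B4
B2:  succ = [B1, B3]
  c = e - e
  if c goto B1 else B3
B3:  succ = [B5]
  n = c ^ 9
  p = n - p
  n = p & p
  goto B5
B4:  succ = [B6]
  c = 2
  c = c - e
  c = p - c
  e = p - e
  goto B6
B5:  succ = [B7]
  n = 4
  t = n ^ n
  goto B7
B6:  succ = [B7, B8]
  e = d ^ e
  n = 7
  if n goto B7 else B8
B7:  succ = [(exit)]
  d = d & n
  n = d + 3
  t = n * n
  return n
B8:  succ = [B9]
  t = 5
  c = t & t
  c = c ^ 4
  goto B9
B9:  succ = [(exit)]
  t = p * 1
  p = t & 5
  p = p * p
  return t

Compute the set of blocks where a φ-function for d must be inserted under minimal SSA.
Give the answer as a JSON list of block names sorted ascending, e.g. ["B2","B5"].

Answer: ["B1"]

Working:
idom tree: B1←B0 B2←B1 B3←B2 B4←B1 B5←B3 B6←B4 B7←B1 B8←B6 B9←B8
Join-block Dom:
  B1: preds {B0,B2}: {B0} ∩ {B0,B1,B2} = {B0}; idom=B0
  B7: preds {B5,B6}: {B0,B1,B2,B3,B5} ∩ {B0,B1,B4,B6} = {B0,B1}; idom=B1

Frontier:
  join B1 pred B0: · stop@B0
  join B1 pred B2: B2→B1 stop@B0
  join B7 pred B5: B5→B3→B2 stop@B1
  join B7 pred B6: B6→B4 stop@B1
  B0: DF=∅
  B1: DF={B1}
  B2: DF={B1,B7}
  B3: DF={B7}
  B4: DF={B7}
  B5: DF={B7}
  B6: DF={B7}
  B7: DF=∅
  B8: DF=∅
  B9: DF=∅

φ for d: defs {B1,B7}
  DF⁺ = {B1}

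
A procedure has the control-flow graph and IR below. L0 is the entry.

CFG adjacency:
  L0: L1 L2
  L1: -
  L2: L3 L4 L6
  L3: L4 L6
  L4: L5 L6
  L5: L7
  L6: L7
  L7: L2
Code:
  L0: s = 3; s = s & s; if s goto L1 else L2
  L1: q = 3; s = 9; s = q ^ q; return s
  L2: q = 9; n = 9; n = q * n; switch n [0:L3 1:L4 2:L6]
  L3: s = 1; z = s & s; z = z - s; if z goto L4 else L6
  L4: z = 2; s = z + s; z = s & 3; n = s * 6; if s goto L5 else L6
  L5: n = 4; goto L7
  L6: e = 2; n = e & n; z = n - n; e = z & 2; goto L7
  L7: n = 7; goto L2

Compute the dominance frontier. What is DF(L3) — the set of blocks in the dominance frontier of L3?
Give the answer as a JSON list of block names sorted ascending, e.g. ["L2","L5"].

idom tree: L1←L0 L2←L0 L3←L2 L4←L2 L5←L4 L6←L2 L7←L2
Dom at joins:
  L2: preds {L0,L7}: {L0} ∩ {L0,L2,L7} = {L0}; idom=L0
  L4: preds {L2,L3}: {L0,L2} ∩ {L0,L2,L3} = {L0,L2}; idom=L2
  L6: preds {L2,L3,L4}: {L0,L2} ∩ {L0,L2,L3} ∩ {L0,L2,L4} = {L0,L2}; idom=L2
  L7: preds {L5,L6}: {L0,L2,L4,L5} ∩ {L0,L2,L6} = {L0,L2}; idom=L2

DF walk-up:
  join L2 pred L0: · stop@L0
  join L2 pred L7: L7→L2 stop@L0
  join L4 pred L2: · stop@L2
  join L4 pred L3: L3 stop@L2
  join L6 pred L2: · stop@L2
  join L6 pred L3: L3 stop@L2
  join L6 pred L4: L4 stop@L2
  join L7 pred L5: L5→L4 stop@L2
  join L7 pred L6: L6 stop@L2
  DF(L0)=∅
  DF(L1)=∅
  DF(L2)={L2}
  DF(L3)={L4,L6}
  DF(L4)={L6,L7}
  DF(L5)={L7}
  DF(L6)={L7}
  DF(L7)={L2}

DF(L3) = ["L4", "L6"]

Answer: ["L4", "L6"]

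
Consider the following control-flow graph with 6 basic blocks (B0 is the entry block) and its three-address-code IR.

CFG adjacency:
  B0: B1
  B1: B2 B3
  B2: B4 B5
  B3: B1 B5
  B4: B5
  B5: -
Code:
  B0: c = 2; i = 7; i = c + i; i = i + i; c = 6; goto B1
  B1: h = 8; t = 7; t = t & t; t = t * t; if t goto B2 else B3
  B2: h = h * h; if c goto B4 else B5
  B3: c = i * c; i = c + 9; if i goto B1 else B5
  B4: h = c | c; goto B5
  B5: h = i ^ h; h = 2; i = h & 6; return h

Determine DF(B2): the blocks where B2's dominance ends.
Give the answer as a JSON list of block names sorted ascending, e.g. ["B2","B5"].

idom tree: B1←B0 B2←B1 B3←B1 B4←B2 B5←B1
Join-block Dom:
  B1: preds {B0,B3}: {B0} ∩ {B0,B1,B3} = {B0}; idom=B0
  B5: preds {B2,B3,B4}: {B0,B1,B2} ∩ {B0,B1,B3} ∩ {B0,B1,B2,B4} = {B0,B1}; idom=B1

Frontier:
  join B1 pred B0: · stop@B0
  join B1 pred B3: B3→B1 stop@B0
  join B5 pred B2: B2 stop@B1
  join B5 pred B3: B3 stop@B1
  join B5 pred B4: B4→B2 stop@B1
  B0 → ∅
  B1 → {B1}
  B2 → {B5}
  B3 → {B1,B5}
  B4 → {B5}
  B5 → ∅

DF(B2) = ["B5"]

Answer: ["B5"]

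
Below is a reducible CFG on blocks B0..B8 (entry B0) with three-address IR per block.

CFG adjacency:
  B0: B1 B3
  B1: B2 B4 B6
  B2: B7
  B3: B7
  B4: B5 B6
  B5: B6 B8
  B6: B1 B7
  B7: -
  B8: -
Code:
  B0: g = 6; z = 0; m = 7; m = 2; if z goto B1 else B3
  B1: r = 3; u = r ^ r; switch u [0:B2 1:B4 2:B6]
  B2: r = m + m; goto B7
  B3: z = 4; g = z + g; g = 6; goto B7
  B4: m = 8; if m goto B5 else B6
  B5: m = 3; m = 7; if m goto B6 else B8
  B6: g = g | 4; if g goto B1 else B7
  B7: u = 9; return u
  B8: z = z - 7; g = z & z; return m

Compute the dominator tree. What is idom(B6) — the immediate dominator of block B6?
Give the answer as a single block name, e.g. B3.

Answer: B1

Working:
idom tree: B1←B0 B2←B1 B3←B0 B4←B1 B5←B4 B6←B1 B7←B0 B8←B5
Dom at joins:
  B1: preds {B0,B6}: {B0} ∩ {B0,B1,B6} = {B0}; idom=B0
  B6: preds {B1,B4,B5}: {B0,B1} ∩ {B0,B1,B4} ∩ {B0,B1,B4,B5} = {B0,B1}; idom=B1
  B7: preds {B2,B3,B6}: {B0,B1,B2} ∩ {B0,B3} ∩ {B0,B1,B6} = {B0}; idom=B0

idom(B6) = B1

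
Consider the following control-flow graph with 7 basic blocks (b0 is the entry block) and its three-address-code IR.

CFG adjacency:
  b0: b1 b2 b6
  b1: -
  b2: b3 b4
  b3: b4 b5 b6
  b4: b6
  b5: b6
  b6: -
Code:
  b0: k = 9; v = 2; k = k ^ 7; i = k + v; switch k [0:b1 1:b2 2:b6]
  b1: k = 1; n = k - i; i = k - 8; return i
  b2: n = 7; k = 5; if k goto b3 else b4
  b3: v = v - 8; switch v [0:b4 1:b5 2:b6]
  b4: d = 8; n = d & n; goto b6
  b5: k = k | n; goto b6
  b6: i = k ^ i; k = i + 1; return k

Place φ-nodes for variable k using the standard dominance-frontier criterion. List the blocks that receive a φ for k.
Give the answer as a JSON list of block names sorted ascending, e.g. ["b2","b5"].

Answer: ["b6"]

Derivation:
idom tree: b1←b0 b2←b0 b3←b2 b4←b2 b5←b3 b6←b0
Dom∩ at merges:
  b4: preds {b2,b3}: {b0,b2} ∩ {b0,b2,b3} = {b0,b2}; idom=b2
  b6: preds {b0,b3,b4,b5}: {b0} ∩ {b0,b2,b3} ∩ {b0,b2,b4} ∩ {b0,b2,b3,b5} = {b0}; idom=b0

DF derivation:
  join b4 pred b2: · stop@b2
  join b4 pred b3: b3 stop@b2
  join b6 pred b0: · stop@b0
  join b6 pred b3: b3→b2 stop@b0
  join b6 pred b4: b4→b2 stop@b0
  join b6 pred b5: b5→b3→b2 stop@b0
  DF(b0)=∅
  DF(b1)=∅
  DF(b2)={b6}
  DF(b3)={b4,b6}
  DF(b4)={b6}
  DF(b5)={b6}
  DF(b6)=∅

φ for k: defs {b0,b1,b2,b5,b6}
  DF⁺ = {b6}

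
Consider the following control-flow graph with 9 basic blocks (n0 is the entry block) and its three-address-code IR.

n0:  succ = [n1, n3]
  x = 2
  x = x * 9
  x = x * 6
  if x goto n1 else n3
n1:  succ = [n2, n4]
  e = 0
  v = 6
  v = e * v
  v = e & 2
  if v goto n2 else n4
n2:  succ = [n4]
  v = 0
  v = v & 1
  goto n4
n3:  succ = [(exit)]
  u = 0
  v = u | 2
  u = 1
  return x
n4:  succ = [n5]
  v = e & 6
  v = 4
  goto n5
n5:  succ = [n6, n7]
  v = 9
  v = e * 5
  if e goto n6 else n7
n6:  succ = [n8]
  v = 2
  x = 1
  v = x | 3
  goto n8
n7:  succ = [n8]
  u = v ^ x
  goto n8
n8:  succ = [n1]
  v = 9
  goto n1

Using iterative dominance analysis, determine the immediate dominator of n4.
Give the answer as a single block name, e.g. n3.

Answer: n1

Working:
idom tree: n1←n0 n2←n1 n3←n0 n4←n1 n5←n4 n6←n5 n7←n5 n8←n5
Dom at joins:
  n1: preds {n0,n8}: {n0} ∩ {n0,n1,n4,n5,n8} = {n0}; idom=n0
  n4: preds {n1,n2}: {n0,n1} ∩ {n0,n1,n2} = {n0,n1}; idom=n1
  n8: preds {n6,n7}: {n0,n1,n4,n5,n6} ∩ {n0,n1,n4,n5,n7} = {n0,n1,n4,n5}; idom=n5

idom(n4) = n1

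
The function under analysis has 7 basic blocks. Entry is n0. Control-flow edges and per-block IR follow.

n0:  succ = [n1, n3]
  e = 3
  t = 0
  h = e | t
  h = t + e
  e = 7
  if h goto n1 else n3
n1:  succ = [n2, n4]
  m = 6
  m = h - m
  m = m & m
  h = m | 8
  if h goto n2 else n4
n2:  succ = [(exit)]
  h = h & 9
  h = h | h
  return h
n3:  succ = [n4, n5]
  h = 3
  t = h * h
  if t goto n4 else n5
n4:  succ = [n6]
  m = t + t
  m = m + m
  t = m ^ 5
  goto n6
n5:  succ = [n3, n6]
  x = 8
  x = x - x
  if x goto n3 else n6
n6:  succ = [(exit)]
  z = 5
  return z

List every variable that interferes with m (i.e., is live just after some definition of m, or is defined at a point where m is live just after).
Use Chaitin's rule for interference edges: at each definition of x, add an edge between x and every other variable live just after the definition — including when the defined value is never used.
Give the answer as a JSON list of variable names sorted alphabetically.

Answer: ["h", "t"]

Derivation:
def/use:
  n0 def {e,h,t} use ∅
  n1 def {h,m} use {h}
  n2 def {h} use {h}
  n3 def {h,t} use ∅
  n4 def {m,t} use {t}
  n5 def {x} use ∅
  n6 def {z} use ∅

Live sets:
  n0 li=∅ lo={h,t}
  n1 li={h,t} lo={h,t}
  n2 li={h} lo=∅
  n3 li=∅ lo={t}
  n4 li={t} lo=∅
  n5 li=∅ lo=∅
  n6 li=∅ lo=∅

Interference:
  e: {h,t}
  h: {e,m,t}
  m: {h,t}
  t: {e,h,m}
  x: ∅
  z: ∅

N(m) = ["h", "t"]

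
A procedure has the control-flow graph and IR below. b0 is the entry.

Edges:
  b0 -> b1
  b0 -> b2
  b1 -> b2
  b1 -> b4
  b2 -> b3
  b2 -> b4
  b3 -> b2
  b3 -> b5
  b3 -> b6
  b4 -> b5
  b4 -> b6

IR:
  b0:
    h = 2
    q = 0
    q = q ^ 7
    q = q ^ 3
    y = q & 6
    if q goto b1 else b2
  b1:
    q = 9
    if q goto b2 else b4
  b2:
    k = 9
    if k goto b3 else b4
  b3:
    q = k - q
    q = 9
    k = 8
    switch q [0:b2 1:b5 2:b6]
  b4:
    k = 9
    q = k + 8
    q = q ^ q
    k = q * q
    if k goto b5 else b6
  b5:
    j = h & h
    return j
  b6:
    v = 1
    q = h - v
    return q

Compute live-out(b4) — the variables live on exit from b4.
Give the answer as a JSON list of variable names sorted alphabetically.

Answer: ["h"]

Derivation:
Per-block:
  b0 def {h,q,y} use ∅
  b1 def {q} use ∅
  b2 def {k} use ∅
  b3 def {k,q} use {k,q}
  b4 def {k,q} use ∅
  b5 def {j} use {h}
  b6 def {q,v} use {h}

Live sets:
  b0: in=∅ out={h,q}
  b1: in={h} out={h,q}
  b2: in={h,q} out={h,k,q}
  b3: in={h,k,q} out={h,q}
  b4: in={h} out={h}
  b5: in={h} out=∅
  b6: in={h} out=∅

live-out(b4) = ["h"]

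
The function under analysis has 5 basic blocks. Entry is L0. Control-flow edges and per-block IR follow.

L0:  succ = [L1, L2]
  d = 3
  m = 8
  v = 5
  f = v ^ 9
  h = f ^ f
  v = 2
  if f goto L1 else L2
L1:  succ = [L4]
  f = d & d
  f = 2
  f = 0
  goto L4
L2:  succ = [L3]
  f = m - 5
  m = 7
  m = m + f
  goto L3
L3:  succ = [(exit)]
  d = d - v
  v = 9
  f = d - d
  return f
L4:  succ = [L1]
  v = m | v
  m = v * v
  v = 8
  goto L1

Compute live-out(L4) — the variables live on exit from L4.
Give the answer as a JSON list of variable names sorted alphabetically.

def/use:
  L0: {d,f,h,m,v} / ∅
  L1: {f} / {d}
  L2: {f,m} / {m}
  L3: {d,f,v} / {d,v}
  L4: {m,v} / {m,v}

Backward fixpoint:
  L0: in=∅ out={d,m,v}
  L1: in={d,m,v} out={d,m,v}
  L2: in={d,m,v} out={d,v}
  L3: in={d,v} out=∅
  L4: in={d,m,v} out={d,m,v}

live-out(L4) = ["d", "m", "v"]

Answer: ["d", "m", "v"]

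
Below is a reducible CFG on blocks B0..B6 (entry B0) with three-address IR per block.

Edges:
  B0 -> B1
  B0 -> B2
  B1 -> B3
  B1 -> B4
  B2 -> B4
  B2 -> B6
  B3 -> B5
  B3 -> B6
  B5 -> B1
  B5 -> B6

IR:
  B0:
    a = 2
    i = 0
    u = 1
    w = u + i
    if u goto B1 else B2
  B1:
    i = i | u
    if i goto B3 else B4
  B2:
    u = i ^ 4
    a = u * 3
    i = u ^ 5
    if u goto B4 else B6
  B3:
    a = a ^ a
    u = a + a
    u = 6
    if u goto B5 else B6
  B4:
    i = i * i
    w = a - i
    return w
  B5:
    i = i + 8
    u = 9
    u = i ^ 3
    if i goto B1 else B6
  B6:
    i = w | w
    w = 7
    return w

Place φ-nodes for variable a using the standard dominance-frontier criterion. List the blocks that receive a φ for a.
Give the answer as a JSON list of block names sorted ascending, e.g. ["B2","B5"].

Answer: ["B1", "B4", "B6"]

Analysis:
idom tree: B1←B0 B2←B0 B3←B1 B4←B0 B5←B3 B6←B0
Dom at joins:
  B1: preds {B0,B5}: {B0} ∩ {B0,B1,B3,B5} = {B0}; idom=B0
  B4: preds {B1,B2}: {B0,B1} ∩ {B0,B2} = {B0}; idom=B0
  B6: preds {B2,B3,B5}: {B0,B2} ∩ {B0,B1,B3} ∩ {B0,B1,B3,B5} = {B0}; idom=B0

DF derivation:
  B1←B0: walk · to B0
  B1←B5: walk B5→B3→B1 to B0
  B4←B1: walk B1 to B0
  B4←B2: walk B2 to B0
  B6←B2: walk B2 to B0
  B6←B3: walk B3→B1 to B0
  B6←B5: walk B5→B3→B1 to B0
  B0: DF=∅
  B1: DF={B1,B4,B6}
  B2: DF={B4,B6}
  B3: DF={B1,B6}
  B4: DF=∅
  B5: DF={B1,B6}
  B6: DF=∅

φ for a: defs {B0,B2,B3}
  DF⁺ = {B1,B4,B6}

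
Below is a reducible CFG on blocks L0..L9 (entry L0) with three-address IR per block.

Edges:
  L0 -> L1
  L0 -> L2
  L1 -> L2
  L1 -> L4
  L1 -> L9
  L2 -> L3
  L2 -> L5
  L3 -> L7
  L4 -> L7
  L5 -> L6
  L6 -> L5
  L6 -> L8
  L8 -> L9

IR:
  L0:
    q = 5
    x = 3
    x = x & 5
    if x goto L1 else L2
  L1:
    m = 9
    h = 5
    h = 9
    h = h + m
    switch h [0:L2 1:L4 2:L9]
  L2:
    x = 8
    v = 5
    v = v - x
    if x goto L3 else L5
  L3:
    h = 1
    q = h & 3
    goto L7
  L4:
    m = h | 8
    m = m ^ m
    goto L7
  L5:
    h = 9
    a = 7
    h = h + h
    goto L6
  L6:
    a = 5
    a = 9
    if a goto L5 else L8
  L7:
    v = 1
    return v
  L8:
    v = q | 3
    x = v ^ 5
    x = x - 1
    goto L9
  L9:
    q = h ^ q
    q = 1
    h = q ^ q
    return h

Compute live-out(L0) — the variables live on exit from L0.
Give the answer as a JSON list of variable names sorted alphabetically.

Answer: ["q"]

Analysis:
Per-block:
  L0 def {q,x} use ∅
  L1 def {h,m} use ∅
  L2 def {v,x} use ∅
  L3 def {h,q} use ∅
  L4 def {m} use {h}
  L5 def {a,h} use ∅
  L6 def {a} use ∅
  L7 def {v} use ∅
  L8 def {v,x} use {q}
  L9 def {h,q} use {h,q}

Liveness:
  L0: in=∅ out={q}
  L1: in={q} out={h,q}
  L2: in={q} out={q}
  L3: in=∅ out=∅
  L4: in={h} out=∅
  L5: in={q} out={h,q}
  L6: in={h,q} out={h,q}
  L7: in=∅ out=∅
  L8: in={h,q} out={h,q}
  L9: in={h,q} out=∅

live-out(L0) = ["q"]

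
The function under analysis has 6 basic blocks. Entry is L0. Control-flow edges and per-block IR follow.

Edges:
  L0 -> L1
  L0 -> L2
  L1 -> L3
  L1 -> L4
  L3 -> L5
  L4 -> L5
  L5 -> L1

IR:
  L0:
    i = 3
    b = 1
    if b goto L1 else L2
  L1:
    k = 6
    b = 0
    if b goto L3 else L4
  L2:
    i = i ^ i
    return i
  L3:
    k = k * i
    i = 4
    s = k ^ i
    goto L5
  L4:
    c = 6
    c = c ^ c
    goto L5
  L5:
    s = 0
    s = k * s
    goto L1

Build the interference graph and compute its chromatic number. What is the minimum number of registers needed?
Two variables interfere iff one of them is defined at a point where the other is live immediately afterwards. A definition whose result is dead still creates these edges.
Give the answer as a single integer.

Block summaries:
  L0 def {b,i} use ∅
  L1 def {b,k} use ∅
  L2 def {i} use {i}
  L3 def {i,k,s} use {i,k}
  L4 def {c} use ∅
  L5 def {s} use {k}

Backward fixpoint:
  L0: in=∅ out={i}
  L1: in={i} out={i,k}
  L2: in={i} out=∅
  L3: in={i,k} out={i,k}
  L4: in={i,k} out={i,k}
  L5: in={i,k} out={i}

Interference:
  b — {i,k}
  c — {i,k}
  i — {b,c,k,s}
  k — {b,c,i,s}
  s — {i,k}

Colouring:
  {b,i,k} pairwise interfere (3-clique) ⇒ χ ≥ 3
  assign b→r2 c→r2 i→r0 k→r1 s→r2 — no edge inside a register ⇒ χ ≤ 3
  χ = 3

Answer: 3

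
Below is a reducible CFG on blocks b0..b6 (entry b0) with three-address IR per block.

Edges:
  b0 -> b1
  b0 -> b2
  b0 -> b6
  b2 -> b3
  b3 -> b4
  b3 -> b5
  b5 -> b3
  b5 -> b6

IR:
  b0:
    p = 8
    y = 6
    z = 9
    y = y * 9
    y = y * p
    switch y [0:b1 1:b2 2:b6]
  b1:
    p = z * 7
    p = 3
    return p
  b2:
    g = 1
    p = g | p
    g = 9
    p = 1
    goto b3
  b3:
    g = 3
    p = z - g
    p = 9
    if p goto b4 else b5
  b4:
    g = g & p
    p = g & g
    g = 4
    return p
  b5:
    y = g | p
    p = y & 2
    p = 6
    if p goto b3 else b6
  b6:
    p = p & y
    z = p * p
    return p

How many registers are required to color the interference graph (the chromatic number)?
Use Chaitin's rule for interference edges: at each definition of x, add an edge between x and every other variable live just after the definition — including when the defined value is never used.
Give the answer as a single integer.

Per-block:
  b0: {p,y,z} / ∅
  b1: {p} / {z}
  b2: {g,p} / {p}
  b3: {g,p} / {z}
  b4: {g,p} / {g,p}
  b5: {p,y} / {g,p}
  b6: {p,z} / {p,y}

Live sets:
  live b0: ∅→{p,y,z}
  live b1: {z}→∅
  live b2: {p,z}→{z}
  live b3: {z}→{g,p,z}
  live b4: {g,p}→∅
  live b5: {g,p,z}→{p,y,z}
  live b6: {p,y}→∅

Interference:
  g: {p,z}
  p: {g,y,z}
  y: {p,z}
  z: {g,p,y}

Chromatic number:
  lower bound: {g,p,z} mutually conflict ⇒ χ ≥ 3
  3-colouring: R0={p}  R1={z}  R2={g,y}
  χ = 3

Answer: 3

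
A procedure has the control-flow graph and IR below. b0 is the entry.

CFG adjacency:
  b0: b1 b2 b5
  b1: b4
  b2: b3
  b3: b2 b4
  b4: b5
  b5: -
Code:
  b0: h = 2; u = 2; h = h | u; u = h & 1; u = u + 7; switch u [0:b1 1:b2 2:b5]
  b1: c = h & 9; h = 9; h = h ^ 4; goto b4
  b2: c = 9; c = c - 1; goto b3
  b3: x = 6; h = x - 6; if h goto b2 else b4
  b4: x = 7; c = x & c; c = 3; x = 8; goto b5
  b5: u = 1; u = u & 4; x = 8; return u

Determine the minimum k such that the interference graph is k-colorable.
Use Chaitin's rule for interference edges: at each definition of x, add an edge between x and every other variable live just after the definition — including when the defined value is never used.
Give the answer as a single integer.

Answer: 2

Derivation:
Block summaries:
  b0: {h,u} / ∅
  b1: {c,h} / {h}
  b2: {c} / ∅
  b3: {h,x} / ∅
  b4: {c,x} / {c}
  b5: {u,x} / ∅

Liveness:
  live b0: ∅→{h}
  live b1: {h}→{c}
  live b2: ∅→{c}
  live b3: {c}→{c}
  live b4: {c}→∅
  live b5: ∅→∅

Conflict graph:
  c↔{h,x}
  h↔{c,u}
  u↔{h,x}
  x↔{c,u}

Chromatic number:
  lower bound: {c,h} mutually conflict ⇒ χ ≥ 2
  assign c→r0 h→r1 u→r0 x→r1 — no edge inside a register ⇒ χ ≤ 2
  χ = 2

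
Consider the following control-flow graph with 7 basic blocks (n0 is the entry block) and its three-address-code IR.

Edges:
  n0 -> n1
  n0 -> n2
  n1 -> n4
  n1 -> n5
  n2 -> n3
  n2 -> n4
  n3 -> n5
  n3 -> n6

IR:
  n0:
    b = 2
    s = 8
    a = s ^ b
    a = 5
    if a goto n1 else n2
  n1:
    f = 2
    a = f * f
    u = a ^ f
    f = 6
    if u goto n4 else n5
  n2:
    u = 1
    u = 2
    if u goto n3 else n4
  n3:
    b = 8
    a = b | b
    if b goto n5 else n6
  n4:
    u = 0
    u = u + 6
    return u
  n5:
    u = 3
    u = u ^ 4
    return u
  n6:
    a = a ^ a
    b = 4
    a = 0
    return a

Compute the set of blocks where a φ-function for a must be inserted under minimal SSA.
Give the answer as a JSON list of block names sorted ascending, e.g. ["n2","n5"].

Answer: ["n4", "n5"]

Working:
idom tree: n1←n0 n2←n0 n3←n2 n4←n0 n5←n0 n6←n3
Dom at joins:
  n4: preds {n1,n2}: {n0,n1} ∩ {n0,n2} = {n0}; idom=n0
  n5: preds {n1,n3}: {n0,n1} ∩ {n0,n2,n3} = {n0}; idom=n0

Frontier:
  n4←n1: walk n1 to n0
  n4←n2: walk n2 to n0
  n5←n1: walk n1 to n0
  n5←n3: walk n3→n2 to n0
  n0 → ∅
  n1 → {n4,n5}
  n2 → {n4,n5}
  n3 → {n5}
  n4 → ∅
  n5 → ∅
  n6 → ∅

φ for a: defs {n0,n1,n3,n6}
  DF⁺ = {n4,n5}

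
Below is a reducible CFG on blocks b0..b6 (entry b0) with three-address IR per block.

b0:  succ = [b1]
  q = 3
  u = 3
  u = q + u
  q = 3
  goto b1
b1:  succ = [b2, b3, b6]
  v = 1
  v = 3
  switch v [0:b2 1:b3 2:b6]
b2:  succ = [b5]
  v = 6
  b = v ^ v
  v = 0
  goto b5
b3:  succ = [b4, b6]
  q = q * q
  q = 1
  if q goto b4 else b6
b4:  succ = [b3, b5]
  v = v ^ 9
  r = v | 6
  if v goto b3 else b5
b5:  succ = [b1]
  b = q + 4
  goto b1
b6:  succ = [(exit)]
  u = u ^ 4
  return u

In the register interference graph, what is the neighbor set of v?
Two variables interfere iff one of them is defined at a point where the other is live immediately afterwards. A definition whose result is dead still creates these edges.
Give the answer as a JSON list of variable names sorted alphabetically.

Answer: ["q", "r", "u"]

Derivation:
Block summaries:
  b0: {q,u} / ∅
  b1: {v} / ∅
  b2: {b,v} / ∅
  b3: {q} / {q}
  b4: {r,v} / {v}
  b5: {b} / {q}
  b6: {u} / {u}

Liveness:
  b0 li=∅ lo={q,u}
  b1 li={q,u} lo={q,u,v}
  b2 li={q,u} lo={q,u}
  b3 li={q,u,v} lo={q,u,v}
  b4 li={q,u,v} lo={q,u,v}
  b5 li={q,u} lo={q,u}
  b6 li={u} lo=∅

Interference:
  b: {q,u}
  q: {b,r,u,v}
  r: {q,u,v}
  u: {b,q,r,v}
  v: {q,r,u}

N(v) = ["q", "r", "u"]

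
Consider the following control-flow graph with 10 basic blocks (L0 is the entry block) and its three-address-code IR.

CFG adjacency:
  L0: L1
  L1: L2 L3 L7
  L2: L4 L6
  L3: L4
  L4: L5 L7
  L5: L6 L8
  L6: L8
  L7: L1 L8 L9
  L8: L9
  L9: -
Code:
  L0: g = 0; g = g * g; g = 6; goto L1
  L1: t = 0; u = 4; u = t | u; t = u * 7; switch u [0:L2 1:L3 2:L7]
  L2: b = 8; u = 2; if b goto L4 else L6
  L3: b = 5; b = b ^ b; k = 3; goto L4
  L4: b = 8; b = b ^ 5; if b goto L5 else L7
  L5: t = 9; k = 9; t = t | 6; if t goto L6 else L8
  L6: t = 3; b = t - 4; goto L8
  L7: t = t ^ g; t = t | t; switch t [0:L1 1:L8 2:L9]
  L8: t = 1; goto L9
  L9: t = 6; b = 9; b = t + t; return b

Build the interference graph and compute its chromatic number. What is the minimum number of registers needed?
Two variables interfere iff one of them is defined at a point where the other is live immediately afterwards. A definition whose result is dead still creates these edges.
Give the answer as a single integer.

Answer: 4

Derivation:
Per-block:
  L0: def={g} ue=∅
  L1: def={t,u} ue=∅
  L2: def={b,u} ue=∅
  L3: def={b,k} ue=∅
  L4: def={b} ue=∅
  L5: def={k,t} ue=∅
  L6: def={b,t} ue=∅
  L7: def={t} ue={g,t}
  L8: def={t} ue=∅
  L9: def={b,t} ue=∅

Liveness:
  live L0: ∅→{g}
  live L1: {g}→{g,t}
  live L2: {g,t}→{g,t}
  live L3: {g,t}→{g,t}
  live L4: {g,t}→{g,t}
  live L5: ∅→∅
  live L6: ∅→∅
  live L7: {g,t}→{g}
  live L8: ∅→∅
  live L9: ∅→∅

Conflict graph:
  b: {g,t,u}
  g: {b,k,t,u}
  k: {g,t}
  t: {b,g,k,u}
  u: {b,g,t}

Chromatic number:
  clique {b,g,t,u} ⇒ need ≥ 4
  4-colouring: c0={g}  c1={t}  c2={b,k}  c3={u}
  χ = 4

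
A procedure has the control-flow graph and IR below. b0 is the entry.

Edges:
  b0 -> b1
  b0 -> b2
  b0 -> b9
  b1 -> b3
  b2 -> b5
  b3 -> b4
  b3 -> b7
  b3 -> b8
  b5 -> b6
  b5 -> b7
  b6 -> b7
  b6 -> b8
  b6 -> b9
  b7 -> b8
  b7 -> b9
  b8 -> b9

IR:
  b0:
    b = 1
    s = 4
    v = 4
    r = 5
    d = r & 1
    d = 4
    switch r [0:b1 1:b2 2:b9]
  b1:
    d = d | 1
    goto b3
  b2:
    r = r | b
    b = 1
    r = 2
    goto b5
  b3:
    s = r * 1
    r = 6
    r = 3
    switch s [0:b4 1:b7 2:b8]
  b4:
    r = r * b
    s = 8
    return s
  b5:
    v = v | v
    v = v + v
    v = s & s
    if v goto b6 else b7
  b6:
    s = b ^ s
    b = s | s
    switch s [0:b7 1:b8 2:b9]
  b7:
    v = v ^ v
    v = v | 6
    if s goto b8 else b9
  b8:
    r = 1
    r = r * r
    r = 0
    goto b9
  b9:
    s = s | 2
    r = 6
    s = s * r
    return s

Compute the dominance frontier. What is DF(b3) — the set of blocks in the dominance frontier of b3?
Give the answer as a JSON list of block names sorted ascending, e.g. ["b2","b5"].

idom tree: b1←b0 b2←b0 b3←b1 b4←b3 b5←b2 b6←b5 b7←b0 b8←b0 b9←b0
Join-block Dom:
  b7: preds {b3,b5,b6}: {b0,b1,b3} ∩ {b0,b2,b5} ∩ {b0,b2,b5,b6} = {b0}; idom=b0
  b8: preds {b3,b6,b7}: {b0,b1,b3} ∩ {b0,b2,b5,b6} ∩ {b0,b7} = {b0}; idom=b0
  b9: preds {b0,b6,b7,b8}: {b0} ∩ {b0,b2,b5,b6} ∩ {b0,b7} ∩ {b0,b8} = {b0}; idom=b0

Frontier:
  join b7 pred b3: b3→b1 stop@b0
  join b7 pred b5: b5→b2 stop@b0
  join b7 pred b6: b6→b5→b2 stop@b0
  join b8 pred b3: b3→b1 stop@b0
  join b8 pred b6: b6→b5→b2 stop@b0
  join b8 pred b7: b7 stop@b0
  join b9 pred b0: · stop@b0
  join b9 pred b6: b6→b5→b2 stop@b0
  join b9 pred b7: b7 stop@b0
  join b9 pred b8: b8 stop@b0
  DF(b0)=∅
  DF(b1)={b7,b8}
  DF(b2)={b7,b8,b9}
  DF(b3)={b7,b8}
  DF(b4)=∅
  DF(b5)={b7,b8,b9}
  DF(b6)={b7,b8,b9}
  DF(b7)={b8,b9}
  DF(b8)={b9}
  DF(b9)=∅

DF(b3) = ["b7", "b8"]

Answer: ["b7", "b8"]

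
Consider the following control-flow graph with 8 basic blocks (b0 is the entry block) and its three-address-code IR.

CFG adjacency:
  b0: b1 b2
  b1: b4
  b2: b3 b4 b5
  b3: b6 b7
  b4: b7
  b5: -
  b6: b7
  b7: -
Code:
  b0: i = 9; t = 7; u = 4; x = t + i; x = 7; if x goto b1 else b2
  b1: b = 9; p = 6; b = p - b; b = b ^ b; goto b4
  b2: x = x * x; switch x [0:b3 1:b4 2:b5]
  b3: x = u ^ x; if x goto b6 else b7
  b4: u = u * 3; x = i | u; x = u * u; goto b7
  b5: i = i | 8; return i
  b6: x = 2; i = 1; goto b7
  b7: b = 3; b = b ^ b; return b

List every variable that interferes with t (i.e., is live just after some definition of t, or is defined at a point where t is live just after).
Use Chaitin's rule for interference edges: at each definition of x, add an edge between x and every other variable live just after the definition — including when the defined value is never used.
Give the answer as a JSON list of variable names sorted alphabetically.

Answer: ["i", "u"]

Working:
Block summaries:
  b0 def {i,t,u,x} use ∅
  b1 def {b,p} use ∅
  b2 def {x} use {x}
  b3 def {x} use {u,x}
  b4 def {u,x} use {i,u}
  b5 def {i} use {i}
  b6 def {i,x} use ∅
  b7 def {b} use ∅

Backward fixpoint:
  live b0: ∅→{i,u,x}
  live b1: {i,u}→{i,u}
  live b2: {i,u,x}→{i,u,x}
  live b3: {u,x}→∅
  live b4: {i,u}→∅
  live b5: {i}→∅
  live b6: ∅→∅
  live b7: ∅→∅

Interfere edges:
  b: {i,p,u}
  i: {b,p,t,u,x}
  p: {b,i,u}
  t: {i,u}
  u: {b,i,p,t,x}
  x: {i,u}

N(t) = ["i", "u"]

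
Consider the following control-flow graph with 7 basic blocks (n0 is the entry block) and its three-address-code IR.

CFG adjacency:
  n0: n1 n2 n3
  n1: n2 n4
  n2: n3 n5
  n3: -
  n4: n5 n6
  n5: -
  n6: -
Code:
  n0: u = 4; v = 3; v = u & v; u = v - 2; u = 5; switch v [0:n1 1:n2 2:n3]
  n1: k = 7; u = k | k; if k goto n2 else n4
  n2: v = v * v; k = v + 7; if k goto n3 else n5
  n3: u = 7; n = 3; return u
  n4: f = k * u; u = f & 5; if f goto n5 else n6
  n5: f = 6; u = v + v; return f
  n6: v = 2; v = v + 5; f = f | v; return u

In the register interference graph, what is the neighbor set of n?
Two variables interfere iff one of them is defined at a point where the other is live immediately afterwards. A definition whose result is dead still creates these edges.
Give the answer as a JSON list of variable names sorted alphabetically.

def/use:
  n0 def {u,v} use ∅
  n1 def {k,u} use ∅
  n2 def {k,v} use {v}
  n3 def {n,u} use ∅
  n4 def {f,u} use {k,u}
  n5 def {f,u} use {v}
  n6 def {f,v} use {f,u}

Backward fixpoint:
  n0: in=∅ out={v}
  n1: in={v} out={k,u,v}
  n2: in={v} out={v}
  n3: in=∅ out=∅
  n4: in={k,u,v} out={f,u,v}
  n5: in={v} out=∅
  n6: in={f,u} out=∅

Interference:
  f — {u,v}
  k — {u,v}
  n — {u}
  u — {f,k,n,v}
  v — {f,k,u}

N(n) = ["u"]

Answer: ["u"]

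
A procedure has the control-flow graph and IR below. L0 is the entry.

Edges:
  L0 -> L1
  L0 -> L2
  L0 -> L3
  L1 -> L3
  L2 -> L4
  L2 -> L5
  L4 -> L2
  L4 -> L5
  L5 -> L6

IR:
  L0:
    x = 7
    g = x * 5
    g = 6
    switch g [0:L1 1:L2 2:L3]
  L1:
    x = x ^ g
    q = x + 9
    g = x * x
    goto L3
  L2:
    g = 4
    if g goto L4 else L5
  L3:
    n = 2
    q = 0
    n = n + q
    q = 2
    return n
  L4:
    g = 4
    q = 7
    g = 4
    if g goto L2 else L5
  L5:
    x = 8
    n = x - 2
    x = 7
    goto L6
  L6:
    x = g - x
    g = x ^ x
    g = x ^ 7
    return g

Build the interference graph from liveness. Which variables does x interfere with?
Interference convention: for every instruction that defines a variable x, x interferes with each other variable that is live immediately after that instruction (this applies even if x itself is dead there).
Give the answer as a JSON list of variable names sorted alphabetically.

Per-block:
  L0 def {g,x} use ∅
  L1 def {g,q,x} use {g,x}
  L2 def {g} use ∅
  L3 def {n,q} use ∅
  L4 def {g,q} use ∅
  L5 def {n,x} use ∅
  L6 def {g,x} use {g,x}

Backward fixpoint:
  live L0: ∅→{g,x}
  live L1: {g,x}→∅
  live L2: ∅→{g}
  live L3: ∅→∅
  live L4: ∅→{g}
  live L5: {g}→{g,x}
  live L6: {g,x}→∅

Interfere edges:
  g — {n,x}
  n — {g,q}
  q — {n,x}
  x — {g,q}

N(x) = ["g", "q"]

Answer: ["g", "q"]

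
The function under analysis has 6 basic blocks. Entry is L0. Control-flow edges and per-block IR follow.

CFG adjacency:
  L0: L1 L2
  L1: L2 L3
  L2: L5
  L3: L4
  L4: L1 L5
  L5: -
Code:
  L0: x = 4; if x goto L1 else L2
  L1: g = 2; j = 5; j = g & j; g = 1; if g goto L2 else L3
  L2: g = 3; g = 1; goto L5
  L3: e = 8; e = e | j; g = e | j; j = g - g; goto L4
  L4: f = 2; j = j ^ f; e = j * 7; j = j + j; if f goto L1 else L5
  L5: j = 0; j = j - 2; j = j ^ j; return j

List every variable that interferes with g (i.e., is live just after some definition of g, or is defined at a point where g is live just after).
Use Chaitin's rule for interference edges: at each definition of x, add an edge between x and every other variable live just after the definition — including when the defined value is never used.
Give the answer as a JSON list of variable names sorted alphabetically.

Per-block:
  L0: {x} / ∅
  L1: {g,j} / ∅
  L2: {g} / ∅
  L3: {e,g,j} / {j}
  L4: {e,f,j} / {j}
  L5: {j} / ∅

Backward fixpoint:
  L0 li=∅ lo=∅
  L1 li=∅ lo={j}
  L2 li=∅ lo=∅
  L3 li={j} lo={j}
  L4 li={j} lo=∅
  L5 li=∅ lo=∅

Interference:
  e — {f,j}
  f — {e,j}
  g — {j}
  j — {e,f,g}
  x — ∅

N(g) = ["j"]

Answer: ["j"]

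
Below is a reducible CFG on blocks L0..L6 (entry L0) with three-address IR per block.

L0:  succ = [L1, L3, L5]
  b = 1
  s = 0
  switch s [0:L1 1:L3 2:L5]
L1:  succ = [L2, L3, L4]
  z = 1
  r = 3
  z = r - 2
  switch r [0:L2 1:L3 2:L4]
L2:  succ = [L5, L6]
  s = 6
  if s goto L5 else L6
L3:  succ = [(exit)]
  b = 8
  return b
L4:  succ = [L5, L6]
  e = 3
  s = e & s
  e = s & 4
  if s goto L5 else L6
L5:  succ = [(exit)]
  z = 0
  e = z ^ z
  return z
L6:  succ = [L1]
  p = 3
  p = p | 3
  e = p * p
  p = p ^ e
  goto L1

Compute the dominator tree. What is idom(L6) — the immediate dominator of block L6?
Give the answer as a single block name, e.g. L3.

idom tree: L1←L0 L2←L1 L3←L0 L4←L1 L5←L0 L6←L1
Dom at joins:
  L1: preds {L0,L6}: {L0} ∩ {L0,L1,L6} = {L0}; idom=L0
  L3: preds {L0,L1}: {L0} ∩ {L0,L1} = {L0}; idom=L0
  L5: preds {L0,L2,L4}: {L0} ∩ {L0,L1,L2} ∩ {L0,L1,L4} = {L0}; idom=L0
  L6: preds {L2,L4}: {L0,L1,L2} ∩ {L0,L1,L4} = {L0,L1}; idom=L1

idom(L6) = L1

Answer: L1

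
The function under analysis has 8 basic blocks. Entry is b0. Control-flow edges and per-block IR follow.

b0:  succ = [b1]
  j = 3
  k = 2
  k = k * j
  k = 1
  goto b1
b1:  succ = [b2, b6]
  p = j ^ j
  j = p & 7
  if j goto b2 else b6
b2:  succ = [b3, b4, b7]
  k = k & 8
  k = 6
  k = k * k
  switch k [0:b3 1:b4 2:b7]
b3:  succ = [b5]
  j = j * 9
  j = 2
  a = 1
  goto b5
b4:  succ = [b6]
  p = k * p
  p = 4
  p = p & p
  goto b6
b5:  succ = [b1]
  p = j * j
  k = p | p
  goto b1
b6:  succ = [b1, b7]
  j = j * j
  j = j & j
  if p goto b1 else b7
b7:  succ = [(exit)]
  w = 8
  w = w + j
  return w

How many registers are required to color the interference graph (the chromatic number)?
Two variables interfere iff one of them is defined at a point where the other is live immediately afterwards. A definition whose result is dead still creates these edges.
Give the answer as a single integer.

Per-block:
  b0: def={j,k} ue=∅
  b1: def={j,p} ue={j}
  b2: def={k} ue={k}
  b3: def={a,j} ue={j}
  b4: def={p} ue={k,p}
  b5: def={k,p} ue={j}
  b6: def={j} ue={j,p}
  b7: def={w} ue={j}

Liveness:
  live b0: ∅→{j,k}
  live b1: {j,k}→{j,k,p}
  live b2: {j,k,p}→{j,k,p}
  live b3: {j}→{j}
  live b4: {j,k,p}→{j,k,p}
  live b5: {j}→{j,k}
  live b6: {j,k,p}→{j,k}
  live b7: {j}→∅

Interference:
  a↔{j}
  j↔{a,k,p,w}
  k↔{j,p}
  p↔{j,k}
  w↔{j}

Registers:
  lower bound: {j,k,p} mutually conflict ⇒ χ ≥ 3
  3-colouring: r0={j}  r1={a,k,w}  r2={p}
  χ = 3

Answer: 3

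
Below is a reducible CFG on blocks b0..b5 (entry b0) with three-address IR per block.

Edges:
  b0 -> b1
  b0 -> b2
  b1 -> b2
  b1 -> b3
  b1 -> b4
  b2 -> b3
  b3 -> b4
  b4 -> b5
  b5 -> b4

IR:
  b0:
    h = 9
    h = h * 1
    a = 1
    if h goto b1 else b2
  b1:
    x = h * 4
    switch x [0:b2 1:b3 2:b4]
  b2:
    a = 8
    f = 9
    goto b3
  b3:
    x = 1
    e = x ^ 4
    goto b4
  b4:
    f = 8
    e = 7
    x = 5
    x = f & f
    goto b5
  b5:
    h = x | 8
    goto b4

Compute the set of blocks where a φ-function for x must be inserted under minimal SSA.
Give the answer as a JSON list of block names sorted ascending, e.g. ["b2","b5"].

idom tree: b1←b0 b2←b0 b3←b0 b4←b0 b5←b4
Join-block Dom:
  b2: preds {b0,b1}: {b0} ∩ {b0,b1} = {b0}; idom=b0
  b3: preds {b1,b2}: {b0,b1} ∩ {b0,b2} = {b0}; idom=b0
  b4: preds {b1,b3,b5}: {b0,b1} ∩ {b0,b3} ∩ {b0,b4,b5} = {b0}; idom=b0

DF walk-up:
  b2←b0: walk · to b0
  b2←b1: walk b1 to b0
  b3←b1: walk b1 to b0
  b3←b2: walk b2 to b0
  b4←b1: walk b1 to b0
  b4←b3: walk b3 to b0
  b4←b5: walk b5→b4 to b0
  DF(b0)=∅
  DF(b1)={b2,b3,b4}
  DF(b2)={b3}
  DF(b3)={b4}
  DF(b4)={b4}
  DF(b5)={b4}

φ for x: defs {b1,b3,b4}
  DF⁺ = {b2,b3,b4}

Answer: ["b2", "b3", "b4"]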